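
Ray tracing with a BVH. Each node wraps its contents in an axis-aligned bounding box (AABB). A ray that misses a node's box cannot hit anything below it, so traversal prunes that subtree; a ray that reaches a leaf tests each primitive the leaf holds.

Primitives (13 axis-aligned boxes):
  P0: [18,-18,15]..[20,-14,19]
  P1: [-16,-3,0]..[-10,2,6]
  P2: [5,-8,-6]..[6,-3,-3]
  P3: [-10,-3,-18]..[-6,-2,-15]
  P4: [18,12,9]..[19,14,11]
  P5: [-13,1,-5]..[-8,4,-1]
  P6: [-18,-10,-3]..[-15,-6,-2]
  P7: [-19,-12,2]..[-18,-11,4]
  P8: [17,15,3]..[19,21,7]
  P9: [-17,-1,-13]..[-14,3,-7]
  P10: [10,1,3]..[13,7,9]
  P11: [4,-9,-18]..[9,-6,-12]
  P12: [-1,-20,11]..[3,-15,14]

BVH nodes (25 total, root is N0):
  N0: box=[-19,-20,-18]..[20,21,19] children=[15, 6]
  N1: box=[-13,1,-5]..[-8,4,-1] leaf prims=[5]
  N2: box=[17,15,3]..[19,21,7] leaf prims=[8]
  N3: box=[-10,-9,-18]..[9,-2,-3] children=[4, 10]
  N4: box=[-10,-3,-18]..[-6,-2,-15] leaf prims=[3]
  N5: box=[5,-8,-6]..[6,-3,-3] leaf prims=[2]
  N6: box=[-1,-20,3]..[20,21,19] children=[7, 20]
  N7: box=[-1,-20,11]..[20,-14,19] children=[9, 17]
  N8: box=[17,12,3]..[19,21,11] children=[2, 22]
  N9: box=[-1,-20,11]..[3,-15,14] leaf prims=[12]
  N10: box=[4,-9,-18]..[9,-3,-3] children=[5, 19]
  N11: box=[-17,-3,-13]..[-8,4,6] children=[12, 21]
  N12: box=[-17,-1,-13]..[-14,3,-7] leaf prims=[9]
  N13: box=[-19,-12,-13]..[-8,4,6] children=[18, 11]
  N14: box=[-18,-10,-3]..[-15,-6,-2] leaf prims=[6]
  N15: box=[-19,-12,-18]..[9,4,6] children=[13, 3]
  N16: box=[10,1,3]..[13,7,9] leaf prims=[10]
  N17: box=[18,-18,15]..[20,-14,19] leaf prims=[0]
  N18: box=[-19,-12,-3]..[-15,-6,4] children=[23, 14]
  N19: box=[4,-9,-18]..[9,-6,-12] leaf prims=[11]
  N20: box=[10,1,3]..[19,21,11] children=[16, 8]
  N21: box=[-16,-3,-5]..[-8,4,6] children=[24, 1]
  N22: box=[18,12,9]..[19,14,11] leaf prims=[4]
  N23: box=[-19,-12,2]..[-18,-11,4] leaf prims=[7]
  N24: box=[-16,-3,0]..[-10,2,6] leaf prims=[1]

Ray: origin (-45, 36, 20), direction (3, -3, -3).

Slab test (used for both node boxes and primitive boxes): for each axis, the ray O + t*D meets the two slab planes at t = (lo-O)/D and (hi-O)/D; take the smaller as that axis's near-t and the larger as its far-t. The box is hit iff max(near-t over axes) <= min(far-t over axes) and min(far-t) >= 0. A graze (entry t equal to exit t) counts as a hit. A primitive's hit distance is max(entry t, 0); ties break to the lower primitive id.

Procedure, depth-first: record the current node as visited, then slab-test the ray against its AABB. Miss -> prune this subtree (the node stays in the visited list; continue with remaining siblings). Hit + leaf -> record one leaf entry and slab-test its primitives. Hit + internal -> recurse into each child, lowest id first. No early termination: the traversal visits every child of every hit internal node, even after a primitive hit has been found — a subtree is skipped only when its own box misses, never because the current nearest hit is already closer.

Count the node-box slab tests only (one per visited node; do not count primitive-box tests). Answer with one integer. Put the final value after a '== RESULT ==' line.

Walk:
N0 x:[26/3,65/3] y:[5,56/3] z:[1/3,38/3] -> hit [26/3,38/3], descend [6, 15]
  N6 x:[44/3,65/3] y:[5,56/3] z:[1/3,17/3] -> miss, prune
  N15 x:[26/3,18] y:[32/3,16] z:[14/3,38/3] -> hit [32/3,38/3], descend [3, 13]
    N3 x:[35/3,18] y:[38/3,15] z:[23/3,38/3] -> hit [38/3,38/3], descend [4, 10]
      N4 x:[35/3,13] y:[38/3,13] z:[35/3,38/3] -> hit [38/3,38/3] leaf, test {P3@t=38/3}
      N10 x:[49/3,18] y:[13,15] z:[23/3,38/3] -> miss, prune
    N13 x:[26/3,37/3] y:[32/3,16] z:[14/3,11] -> hit [32/3,11], descend [11, 18]
      N11 x:[28/3,37/3] y:[32/3,13] z:[14/3,11] -> hit [32/3,11], descend [12, 21]
        N12 x:[28/3,31/3] y:[11,37/3] z:[9,11] -> miss, prune
        N21 x:[29/3,37/3] y:[32/3,13] z:[14/3,25/3] -> miss, prune
      N18 x:[26/3,10] y:[14,16] z:[16/3,23/3] -> miss, prune

11 AABB tests over nodes [0, 6, 15, 3, 4, 10, 13, 11, 12, 21, 18]; 1 leaf entered; closest P3.

== RESULT ==
11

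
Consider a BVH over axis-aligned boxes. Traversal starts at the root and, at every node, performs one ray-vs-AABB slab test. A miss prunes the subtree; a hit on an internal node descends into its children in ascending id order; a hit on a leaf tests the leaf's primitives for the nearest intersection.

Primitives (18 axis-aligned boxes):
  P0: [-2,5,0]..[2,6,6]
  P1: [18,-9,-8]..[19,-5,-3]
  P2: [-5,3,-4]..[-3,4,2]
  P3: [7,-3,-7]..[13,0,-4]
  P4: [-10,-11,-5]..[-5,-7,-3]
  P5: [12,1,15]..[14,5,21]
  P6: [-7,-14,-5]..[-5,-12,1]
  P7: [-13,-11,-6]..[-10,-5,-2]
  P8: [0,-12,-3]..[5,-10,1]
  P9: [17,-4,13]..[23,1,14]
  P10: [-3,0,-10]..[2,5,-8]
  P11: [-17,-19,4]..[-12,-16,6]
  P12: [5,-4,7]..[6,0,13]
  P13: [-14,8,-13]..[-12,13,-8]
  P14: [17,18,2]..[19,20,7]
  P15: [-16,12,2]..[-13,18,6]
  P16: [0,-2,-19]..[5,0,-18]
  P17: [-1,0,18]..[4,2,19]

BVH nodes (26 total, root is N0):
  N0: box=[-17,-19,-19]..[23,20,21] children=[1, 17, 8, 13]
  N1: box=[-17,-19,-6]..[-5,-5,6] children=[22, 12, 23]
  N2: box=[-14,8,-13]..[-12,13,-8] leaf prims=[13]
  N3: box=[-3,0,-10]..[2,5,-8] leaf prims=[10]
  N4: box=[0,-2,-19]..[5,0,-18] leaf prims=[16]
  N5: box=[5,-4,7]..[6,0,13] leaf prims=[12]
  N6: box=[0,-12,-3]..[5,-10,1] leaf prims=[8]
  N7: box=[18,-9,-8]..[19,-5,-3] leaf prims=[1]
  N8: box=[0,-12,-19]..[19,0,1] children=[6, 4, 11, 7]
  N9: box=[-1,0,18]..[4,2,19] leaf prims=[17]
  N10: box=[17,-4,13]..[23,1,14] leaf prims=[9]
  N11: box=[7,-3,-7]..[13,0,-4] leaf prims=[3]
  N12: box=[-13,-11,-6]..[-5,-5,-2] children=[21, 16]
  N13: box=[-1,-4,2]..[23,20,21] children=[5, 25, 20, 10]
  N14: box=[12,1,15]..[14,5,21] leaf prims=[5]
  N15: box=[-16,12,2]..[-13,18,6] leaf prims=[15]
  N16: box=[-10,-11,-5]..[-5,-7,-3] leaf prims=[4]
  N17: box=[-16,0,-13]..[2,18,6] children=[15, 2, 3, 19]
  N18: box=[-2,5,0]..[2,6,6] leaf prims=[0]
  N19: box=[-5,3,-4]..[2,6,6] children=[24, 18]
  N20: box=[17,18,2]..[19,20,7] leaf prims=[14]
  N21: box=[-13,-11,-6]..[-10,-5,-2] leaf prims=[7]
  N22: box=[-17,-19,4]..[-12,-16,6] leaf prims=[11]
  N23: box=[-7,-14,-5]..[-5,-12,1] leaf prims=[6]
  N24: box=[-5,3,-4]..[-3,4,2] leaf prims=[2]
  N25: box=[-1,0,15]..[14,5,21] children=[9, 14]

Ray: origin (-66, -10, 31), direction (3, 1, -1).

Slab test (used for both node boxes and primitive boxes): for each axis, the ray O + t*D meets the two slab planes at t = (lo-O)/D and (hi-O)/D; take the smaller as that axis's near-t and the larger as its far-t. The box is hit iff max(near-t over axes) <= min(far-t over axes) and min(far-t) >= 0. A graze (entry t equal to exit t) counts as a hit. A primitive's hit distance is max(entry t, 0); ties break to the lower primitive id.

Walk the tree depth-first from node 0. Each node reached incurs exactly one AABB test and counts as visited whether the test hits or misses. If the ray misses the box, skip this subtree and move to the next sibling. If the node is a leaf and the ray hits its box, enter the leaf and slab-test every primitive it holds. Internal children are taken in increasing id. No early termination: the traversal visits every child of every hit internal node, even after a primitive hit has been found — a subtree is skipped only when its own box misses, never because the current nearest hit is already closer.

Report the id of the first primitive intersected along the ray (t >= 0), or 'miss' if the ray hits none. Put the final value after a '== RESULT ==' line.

Walk:
N0 x:[49/3,89/3] y:[-9,30] z:[10,50] -> hit [49/3,89/3], descend [1, 8, 13, 17]
  N1 x:[49/3,61/3] y:[-9,5] z:[25,37] -> miss, prune
  N8 x:[22,85/3] y:[-2,10] z:[30,50] -> miss, prune
  N13 x:[65/3,89/3] y:[6,30] z:[10,29] -> hit [65/3,29], descend [5, 10, 20, 25]
    N5 x:[71/3,24] y:[6,10] z:[18,24] -> miss, prune
    N10 x:[83/3,89/3] y:[6,11] z:[17,18] -> miss, prune
    N20 x:[83/3,85/3] y:[28,30] z:[24,29] -> hit [28,85/3] leaf, test {P14@t=28}
    N25 x:[65/3,80/3] y:[10,15] z:[10,16] -> miss, prune
  N17 x:[50/3,68/3] y:[10,28] z:[25,44] -> miss, prune

order=[0, 1, 8, 13, 5, 10, 20, 25, 17]  |boxes|=9  |leaves|=1  hit=P14

== RESULT ==
14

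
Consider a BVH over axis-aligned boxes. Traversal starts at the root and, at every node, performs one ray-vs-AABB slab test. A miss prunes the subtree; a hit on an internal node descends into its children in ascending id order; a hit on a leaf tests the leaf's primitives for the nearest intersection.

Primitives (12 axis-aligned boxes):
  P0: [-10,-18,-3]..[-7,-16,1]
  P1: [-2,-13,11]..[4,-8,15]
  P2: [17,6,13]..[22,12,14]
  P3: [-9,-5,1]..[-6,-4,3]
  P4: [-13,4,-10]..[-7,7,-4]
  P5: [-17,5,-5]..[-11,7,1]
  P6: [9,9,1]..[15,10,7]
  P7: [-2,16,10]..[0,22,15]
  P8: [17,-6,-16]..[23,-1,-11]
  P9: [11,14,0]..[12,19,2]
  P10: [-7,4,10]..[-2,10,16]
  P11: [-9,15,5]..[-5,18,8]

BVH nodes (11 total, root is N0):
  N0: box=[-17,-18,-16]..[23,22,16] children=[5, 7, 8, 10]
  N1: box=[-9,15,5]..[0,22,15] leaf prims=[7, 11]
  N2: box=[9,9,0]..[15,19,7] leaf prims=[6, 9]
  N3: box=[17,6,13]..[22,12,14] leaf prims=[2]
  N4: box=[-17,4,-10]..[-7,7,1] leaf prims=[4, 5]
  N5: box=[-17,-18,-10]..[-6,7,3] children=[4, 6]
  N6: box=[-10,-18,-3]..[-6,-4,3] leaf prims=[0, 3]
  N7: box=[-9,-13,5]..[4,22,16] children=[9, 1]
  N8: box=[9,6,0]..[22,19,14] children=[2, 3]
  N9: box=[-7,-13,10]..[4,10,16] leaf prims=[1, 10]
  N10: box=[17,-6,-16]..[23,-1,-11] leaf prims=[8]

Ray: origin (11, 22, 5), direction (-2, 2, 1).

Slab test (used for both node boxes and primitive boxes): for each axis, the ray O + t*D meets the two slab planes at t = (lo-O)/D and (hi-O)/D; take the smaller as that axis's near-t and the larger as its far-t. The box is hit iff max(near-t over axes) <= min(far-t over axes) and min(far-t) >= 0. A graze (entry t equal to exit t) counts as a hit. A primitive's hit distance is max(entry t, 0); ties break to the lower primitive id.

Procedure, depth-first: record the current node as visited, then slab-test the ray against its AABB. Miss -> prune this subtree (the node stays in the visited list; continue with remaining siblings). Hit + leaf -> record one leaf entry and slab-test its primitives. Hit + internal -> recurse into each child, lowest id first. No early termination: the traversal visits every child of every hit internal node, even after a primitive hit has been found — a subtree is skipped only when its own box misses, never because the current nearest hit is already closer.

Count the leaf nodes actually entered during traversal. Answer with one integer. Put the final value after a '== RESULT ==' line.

Walk:
N0 x:[-6,14] y:[-20,0] z:[-21,11] -> hit [-6,0], descend [5, 7, 8, 10]
  N5 x:[17/2,14] y:[-20,-15/2] z:[-15,-2] -> miss, prune
  N7 x:[7/2,10] y:[-35/2,0] z:[0,11] -> miss, prune
  N8 x:[-11/2,1] y:[-8,-3/2] z:[-5,9] -> miss, prune
  N10 x:[-6,-3] y:[-14,-23/2] z:[-21,-16] -> miss, prune

Summary -> nodes [0, 5, 7, 8, 10]; box-tests=5; leaf-entries=0; first=miss

== RESULT ==
0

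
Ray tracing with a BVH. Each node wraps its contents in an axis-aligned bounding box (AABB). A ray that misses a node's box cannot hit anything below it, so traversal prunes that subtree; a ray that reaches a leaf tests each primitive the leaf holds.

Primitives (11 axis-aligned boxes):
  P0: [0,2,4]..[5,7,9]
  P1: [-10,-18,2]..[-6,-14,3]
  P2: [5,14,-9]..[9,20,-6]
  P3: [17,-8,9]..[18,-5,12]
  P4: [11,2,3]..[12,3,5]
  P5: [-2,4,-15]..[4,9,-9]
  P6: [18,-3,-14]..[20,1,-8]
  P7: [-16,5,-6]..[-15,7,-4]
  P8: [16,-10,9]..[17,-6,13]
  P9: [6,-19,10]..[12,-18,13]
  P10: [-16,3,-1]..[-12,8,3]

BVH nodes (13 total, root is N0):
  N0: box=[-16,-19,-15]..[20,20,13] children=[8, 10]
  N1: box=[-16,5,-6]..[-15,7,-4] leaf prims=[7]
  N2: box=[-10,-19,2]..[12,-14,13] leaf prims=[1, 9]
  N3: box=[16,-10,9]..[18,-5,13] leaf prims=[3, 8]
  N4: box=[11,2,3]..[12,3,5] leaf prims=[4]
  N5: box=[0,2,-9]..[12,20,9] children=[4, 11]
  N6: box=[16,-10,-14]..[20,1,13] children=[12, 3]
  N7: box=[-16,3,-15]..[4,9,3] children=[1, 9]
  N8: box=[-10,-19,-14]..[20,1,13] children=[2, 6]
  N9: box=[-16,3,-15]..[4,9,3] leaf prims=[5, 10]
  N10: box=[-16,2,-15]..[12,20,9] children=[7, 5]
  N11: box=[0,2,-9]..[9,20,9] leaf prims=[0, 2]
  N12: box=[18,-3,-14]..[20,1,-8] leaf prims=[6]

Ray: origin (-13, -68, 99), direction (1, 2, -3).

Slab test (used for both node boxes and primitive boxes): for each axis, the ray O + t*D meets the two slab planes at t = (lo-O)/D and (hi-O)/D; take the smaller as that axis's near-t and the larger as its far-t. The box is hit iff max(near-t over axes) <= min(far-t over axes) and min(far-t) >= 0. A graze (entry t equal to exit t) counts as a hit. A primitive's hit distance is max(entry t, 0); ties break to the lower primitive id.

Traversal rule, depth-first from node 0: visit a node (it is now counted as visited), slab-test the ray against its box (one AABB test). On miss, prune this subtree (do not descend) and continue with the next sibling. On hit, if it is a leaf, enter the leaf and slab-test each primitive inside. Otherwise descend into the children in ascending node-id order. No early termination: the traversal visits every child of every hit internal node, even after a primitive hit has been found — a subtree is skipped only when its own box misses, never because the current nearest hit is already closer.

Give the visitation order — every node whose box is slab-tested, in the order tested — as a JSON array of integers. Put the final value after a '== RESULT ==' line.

Traverse from the root:
N0 x:[-3,33] y:[49/2,44] z:[86/3,38] -> hit [86/3,33], descend [8, 10]
  N8 x:[3,33] y:[49/2,69/2] z:[86/3,113/3] -> hit [86/3,33], descend [2, 6]
    N2 x:[3,25] y:[49/2,27] z:[86/3,97/3] -> miss, prune
    N6 x:[29,33] y:[29,69/2] z:[86/3,113/3] -> hit [29,33], descend [3, 12]
      N3 x:[29,31] y:[29,63/2] z:[86/3,30] -> hit [29,30] leaf, test {P3@t=30, P8@t=29}
      N12 x:[31,33] y:[65/2,69/2] z:[107/3,113/3] -> miss, prune
  N10 x:[-3,25] y:[35,44] z:[30,38] -> miss, prune

7 AABB tests over nodes [0, 8, 2, 6, 3, 12, 10]; 1 leaf entered; closest P8.

== RESULT ==
[0, 8, 2, 6, 3, 12, 10]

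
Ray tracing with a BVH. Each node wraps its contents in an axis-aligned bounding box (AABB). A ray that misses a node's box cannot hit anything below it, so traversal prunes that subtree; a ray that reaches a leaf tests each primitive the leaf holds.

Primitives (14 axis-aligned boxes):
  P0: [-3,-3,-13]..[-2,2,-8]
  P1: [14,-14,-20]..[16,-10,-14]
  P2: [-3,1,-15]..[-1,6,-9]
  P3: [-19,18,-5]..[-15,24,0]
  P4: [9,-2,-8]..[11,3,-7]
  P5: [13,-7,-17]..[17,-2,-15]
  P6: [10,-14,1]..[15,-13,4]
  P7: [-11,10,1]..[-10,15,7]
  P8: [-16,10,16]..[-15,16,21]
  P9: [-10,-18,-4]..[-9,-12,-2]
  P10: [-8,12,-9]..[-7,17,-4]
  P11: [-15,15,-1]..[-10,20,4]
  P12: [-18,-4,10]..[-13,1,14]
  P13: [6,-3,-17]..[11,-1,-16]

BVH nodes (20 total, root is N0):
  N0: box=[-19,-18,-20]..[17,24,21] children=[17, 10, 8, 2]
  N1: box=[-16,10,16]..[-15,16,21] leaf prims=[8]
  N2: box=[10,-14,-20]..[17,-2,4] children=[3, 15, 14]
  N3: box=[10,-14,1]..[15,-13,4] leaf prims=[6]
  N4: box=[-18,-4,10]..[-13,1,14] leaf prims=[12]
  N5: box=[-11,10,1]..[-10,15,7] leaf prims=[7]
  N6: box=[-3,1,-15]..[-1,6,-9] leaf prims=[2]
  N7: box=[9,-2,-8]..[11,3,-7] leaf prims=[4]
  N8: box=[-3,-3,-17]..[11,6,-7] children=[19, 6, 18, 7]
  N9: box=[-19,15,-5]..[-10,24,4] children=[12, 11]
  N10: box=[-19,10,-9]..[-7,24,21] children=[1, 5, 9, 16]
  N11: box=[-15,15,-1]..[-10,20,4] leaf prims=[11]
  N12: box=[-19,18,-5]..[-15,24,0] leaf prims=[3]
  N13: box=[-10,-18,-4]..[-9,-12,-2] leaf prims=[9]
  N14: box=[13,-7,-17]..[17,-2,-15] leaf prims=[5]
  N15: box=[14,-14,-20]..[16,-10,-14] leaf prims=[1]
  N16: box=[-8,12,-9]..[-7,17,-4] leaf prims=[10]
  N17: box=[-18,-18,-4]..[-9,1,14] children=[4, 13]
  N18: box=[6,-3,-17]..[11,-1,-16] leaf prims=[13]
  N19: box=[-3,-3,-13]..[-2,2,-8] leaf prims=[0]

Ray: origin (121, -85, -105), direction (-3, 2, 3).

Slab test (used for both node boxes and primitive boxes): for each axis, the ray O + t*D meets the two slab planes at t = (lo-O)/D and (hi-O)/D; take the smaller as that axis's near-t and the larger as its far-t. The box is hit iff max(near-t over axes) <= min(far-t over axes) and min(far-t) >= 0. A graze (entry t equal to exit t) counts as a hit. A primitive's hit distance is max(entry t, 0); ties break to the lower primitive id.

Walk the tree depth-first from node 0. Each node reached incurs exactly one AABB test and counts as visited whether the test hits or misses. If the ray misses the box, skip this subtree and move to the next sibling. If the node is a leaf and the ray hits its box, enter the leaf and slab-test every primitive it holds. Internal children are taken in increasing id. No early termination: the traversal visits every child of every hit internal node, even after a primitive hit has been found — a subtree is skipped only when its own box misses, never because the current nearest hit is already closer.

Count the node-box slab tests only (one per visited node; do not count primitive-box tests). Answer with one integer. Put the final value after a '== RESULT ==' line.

Walk:
N0 x:[104/3,140/3] y:[67/2,109/2] z:[85/3,42] -> hit [104/3,42], descend [2, 8, 10, 17]
  N2 x:[104/3,37] y:[71/2,83/2] z:[85/3,109/3] -> hit [71/2,109/3], descend [3, 14, 15]
    N3 x:[106/3,37] y:[71/2,36] z:[106/3,109/3] -> hit [71/2,36] leaf, test {P6@t=71/2}
    N14 x:[104/3,36] y:[39,83/2] z:[88/3,30] -> miss, prune
    N15 x:[35,107/3] y:[71/2,75/2] z:[85/3,91/3] -> miss, prune
  N8 x:[110/3,124/3] y:[41,91/2] z:[88/3,98/3] -> miss, prune
  N10 x:[128/3,140/3] y:[95/2,109/2] z:[32,42] -> miss, prune
  N17 x:[130/3,139/3] y:[67/2,43] z:[101/3,119/3] -> miss, prune

8 AABB tests over nodes [0, 2, 3, 14, 15, 8, 10, 17]; 1 leaf entered; closest P6.

== RESULT ==
8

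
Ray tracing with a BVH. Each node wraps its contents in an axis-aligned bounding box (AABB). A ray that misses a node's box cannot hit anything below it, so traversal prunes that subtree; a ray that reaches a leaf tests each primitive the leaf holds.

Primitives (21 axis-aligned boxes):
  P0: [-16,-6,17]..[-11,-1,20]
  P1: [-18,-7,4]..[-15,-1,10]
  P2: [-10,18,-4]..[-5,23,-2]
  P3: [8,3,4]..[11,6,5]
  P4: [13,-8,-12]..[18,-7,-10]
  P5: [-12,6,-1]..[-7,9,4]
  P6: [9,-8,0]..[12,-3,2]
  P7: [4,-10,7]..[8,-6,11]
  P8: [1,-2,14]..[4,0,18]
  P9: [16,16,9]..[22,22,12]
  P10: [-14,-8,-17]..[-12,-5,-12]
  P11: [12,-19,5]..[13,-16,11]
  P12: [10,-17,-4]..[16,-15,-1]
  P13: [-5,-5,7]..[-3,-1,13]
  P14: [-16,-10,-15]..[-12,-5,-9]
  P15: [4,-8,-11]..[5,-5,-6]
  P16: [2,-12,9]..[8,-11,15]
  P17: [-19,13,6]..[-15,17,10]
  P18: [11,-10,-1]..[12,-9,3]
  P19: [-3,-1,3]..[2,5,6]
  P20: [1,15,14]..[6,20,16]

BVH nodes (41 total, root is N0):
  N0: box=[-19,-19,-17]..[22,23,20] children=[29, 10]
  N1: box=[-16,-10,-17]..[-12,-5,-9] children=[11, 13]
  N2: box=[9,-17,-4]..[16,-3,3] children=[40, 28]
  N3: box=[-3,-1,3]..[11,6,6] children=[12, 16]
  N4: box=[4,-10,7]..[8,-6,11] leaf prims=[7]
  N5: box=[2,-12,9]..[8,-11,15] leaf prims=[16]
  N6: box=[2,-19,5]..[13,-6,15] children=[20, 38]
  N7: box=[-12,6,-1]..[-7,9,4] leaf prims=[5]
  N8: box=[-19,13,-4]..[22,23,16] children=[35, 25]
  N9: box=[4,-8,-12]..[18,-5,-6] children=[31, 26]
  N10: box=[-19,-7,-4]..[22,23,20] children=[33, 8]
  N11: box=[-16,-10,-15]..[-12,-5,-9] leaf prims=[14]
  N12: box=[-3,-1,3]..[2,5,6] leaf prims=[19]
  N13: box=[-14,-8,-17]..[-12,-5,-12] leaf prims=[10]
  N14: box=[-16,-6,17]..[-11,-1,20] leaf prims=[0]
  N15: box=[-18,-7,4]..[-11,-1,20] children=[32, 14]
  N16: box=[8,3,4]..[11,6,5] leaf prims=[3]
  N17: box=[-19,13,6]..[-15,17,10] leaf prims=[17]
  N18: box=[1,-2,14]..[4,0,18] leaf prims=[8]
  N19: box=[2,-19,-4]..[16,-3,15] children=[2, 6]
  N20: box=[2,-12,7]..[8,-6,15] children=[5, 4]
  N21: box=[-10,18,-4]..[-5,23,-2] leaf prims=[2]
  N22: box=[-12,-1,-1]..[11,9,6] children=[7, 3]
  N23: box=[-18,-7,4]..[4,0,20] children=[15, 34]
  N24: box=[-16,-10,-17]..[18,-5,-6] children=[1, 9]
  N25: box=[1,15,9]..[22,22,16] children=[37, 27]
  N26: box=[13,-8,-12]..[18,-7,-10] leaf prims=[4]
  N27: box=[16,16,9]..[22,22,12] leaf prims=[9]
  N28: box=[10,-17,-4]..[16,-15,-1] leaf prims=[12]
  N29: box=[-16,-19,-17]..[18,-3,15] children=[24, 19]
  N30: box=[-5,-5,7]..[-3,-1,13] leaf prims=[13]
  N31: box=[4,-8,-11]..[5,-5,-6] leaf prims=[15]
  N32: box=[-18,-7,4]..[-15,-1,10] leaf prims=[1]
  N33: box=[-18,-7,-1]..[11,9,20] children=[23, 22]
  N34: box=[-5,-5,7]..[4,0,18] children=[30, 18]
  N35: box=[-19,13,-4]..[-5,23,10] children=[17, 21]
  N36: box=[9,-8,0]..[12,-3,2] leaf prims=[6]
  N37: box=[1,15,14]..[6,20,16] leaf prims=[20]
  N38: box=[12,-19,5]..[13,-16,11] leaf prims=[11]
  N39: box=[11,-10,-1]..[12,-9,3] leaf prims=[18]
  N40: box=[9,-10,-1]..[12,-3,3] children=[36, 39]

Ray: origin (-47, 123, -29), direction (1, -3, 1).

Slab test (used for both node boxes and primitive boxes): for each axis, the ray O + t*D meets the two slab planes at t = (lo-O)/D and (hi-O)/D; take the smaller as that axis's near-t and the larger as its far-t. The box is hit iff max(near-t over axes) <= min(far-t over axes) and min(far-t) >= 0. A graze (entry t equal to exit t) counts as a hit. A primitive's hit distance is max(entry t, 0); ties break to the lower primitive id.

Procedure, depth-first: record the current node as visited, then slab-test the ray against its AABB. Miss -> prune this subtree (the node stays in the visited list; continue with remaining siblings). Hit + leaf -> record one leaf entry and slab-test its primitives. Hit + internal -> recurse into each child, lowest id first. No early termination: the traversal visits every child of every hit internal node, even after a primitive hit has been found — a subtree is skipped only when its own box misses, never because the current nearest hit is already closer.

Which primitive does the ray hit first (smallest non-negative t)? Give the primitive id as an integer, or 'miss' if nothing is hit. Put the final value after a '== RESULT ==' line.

Traverse from the root:
N0 x:[28,69] y:[100/3,142/3] z:[12,49] -> hit [100/3,142/3], descend [10, 29]
  N10 x:[28,69] y:[100/3,130/3] z:[25,49] -> hit [100/3,130/3], descend [8, 33]
    N8 x:[28,69] y:[100/3,110/3] z:[25,45] -> hit [100/3,110/3], descend [25, 35]
      N25 x:[48,69] y:[101/3,36] z:[38,45] -> miss, prune
      N35 x:[28,42] y:[100/3,110/3] z:[25,39] -> hit [100/3,110/3], descend [17, 21]
        N17 x:[28,32] y:[106/3,110/3] z:[35,39] -> miss, prune
        N21 x:[37,42] y:[100/3,35] z:[25,27] -> miss, prune
    N33 x:[29,58] y:[38,130/3] z:[28,49] -> hit [38,130/3], descend [22, 23]
      N22 x:[35,58] y:[38,124/3] z:[28,35] -> miss, prune
      N23 x:[29,51] y:[41,130/3] z:[33,49] -> hit [41,130/3], descend [15, 34]
        N15 x:[29,36] y:[124/3,130/3] z:[33,49] -> miss, prune
        N34 x:[42,51] y:[41,128/3] z:[36,47] -> hit [42,128/3], descend [18, 30]
          N18 x:[48,51] y:[41,125/3] z:[43,47] -> miss, prune
          N30 x:[42,44] y:[124/3,128/3] z:[36,42] -> hit [42,42] leaf, test {P13@t=42}
  N29 x:[31,65] y:[42,142/3] z:[12,44] -> hit [42,44], descend [19, 24]
    N19 x:[49,63] y:[42,142/3] z:[25,44] -> miss, prune
    N24 x:[31,65] y:[128/3,133/3] z:[12,23] -> miss, prune

Summary -> nodes [0, 10, 8, 25, 35, 17, 21, 33, 22, 23, 15, 34, 18, 30, 29, 19, 24]; box-tests=17; leaf-entries=1; first=P13

== RESULT ==
13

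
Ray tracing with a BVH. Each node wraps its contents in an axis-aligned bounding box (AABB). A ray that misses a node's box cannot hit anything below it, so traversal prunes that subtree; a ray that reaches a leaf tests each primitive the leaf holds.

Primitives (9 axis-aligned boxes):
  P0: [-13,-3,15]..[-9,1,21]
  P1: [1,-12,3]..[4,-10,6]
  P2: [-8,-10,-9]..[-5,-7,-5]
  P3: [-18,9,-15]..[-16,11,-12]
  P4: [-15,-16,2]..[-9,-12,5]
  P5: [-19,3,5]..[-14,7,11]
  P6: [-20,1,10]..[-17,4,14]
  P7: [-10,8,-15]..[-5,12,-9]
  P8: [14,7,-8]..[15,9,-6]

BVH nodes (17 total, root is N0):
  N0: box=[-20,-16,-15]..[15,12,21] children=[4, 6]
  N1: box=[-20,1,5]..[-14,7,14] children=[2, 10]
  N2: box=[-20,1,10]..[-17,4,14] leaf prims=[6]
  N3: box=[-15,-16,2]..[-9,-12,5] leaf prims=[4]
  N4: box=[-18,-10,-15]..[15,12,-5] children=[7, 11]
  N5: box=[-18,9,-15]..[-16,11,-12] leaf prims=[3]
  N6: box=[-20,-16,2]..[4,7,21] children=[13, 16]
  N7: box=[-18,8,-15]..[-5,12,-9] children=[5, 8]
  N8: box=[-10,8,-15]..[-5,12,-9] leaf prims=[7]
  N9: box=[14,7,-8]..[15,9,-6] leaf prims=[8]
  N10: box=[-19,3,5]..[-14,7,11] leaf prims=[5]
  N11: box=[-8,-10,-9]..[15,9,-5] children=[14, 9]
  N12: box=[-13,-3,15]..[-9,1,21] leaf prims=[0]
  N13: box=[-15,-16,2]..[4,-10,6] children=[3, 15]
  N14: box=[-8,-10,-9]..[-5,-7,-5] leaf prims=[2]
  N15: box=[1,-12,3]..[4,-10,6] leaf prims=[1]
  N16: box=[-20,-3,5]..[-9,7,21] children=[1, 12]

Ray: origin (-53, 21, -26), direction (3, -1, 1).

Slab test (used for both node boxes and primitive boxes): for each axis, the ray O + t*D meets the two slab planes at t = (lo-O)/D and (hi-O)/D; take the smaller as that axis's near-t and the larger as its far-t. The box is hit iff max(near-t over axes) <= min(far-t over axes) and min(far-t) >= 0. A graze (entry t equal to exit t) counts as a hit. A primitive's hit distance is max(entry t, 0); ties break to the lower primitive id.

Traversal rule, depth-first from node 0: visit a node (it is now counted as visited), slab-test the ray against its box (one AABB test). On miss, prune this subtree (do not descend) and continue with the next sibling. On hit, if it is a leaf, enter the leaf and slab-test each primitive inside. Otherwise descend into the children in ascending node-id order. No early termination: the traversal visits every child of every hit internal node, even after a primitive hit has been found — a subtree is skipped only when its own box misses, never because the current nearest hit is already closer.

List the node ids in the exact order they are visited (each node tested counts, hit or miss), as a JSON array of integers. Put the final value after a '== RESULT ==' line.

Trace the traversal:
N0 x:[11,68/3] y:[9,37] z:[11,47] -> hit [11,68/3], descend [4, 6]
  N4 x:[35/3,68/3] y:[9,31] z:[11,21] -> hit [35/3,21], descend [7, 11]
    N7 x:[35/3,16] y:[9,13] z:[11,17] -> hit [35/3,13], descend [5, 8]
      N5 x:[35/3,37/3] y:[10,12] z:[11,14] -> hit [35/3,12] leaf, test {P3@t=35/3}
      N8 x:[43/3,16] y:[9,13] z:[11,17] -> miss, prune
    N11 x:[15,68/3] y:[12,31] z:[17,21] -> hit [17,21], descend [9, 14]
      N9 x:[67/3,68/3] y:[12,14] z:[18,20] -> miss, prune
      N14 x:[15,16] y:[28,31] z:[17,21] -> miss, prune
  N6 x:[11,19] y:[14,37] z:[28,47] -> miss, prune

9 AABB tests over nodes [0, 4, 7, 5, 8, 11, 9, 14, 6]; 1 leaf entered; closest P3.

== RESULT ==
[0, 4, 7, 5, 8, 11, 9, 14, 6]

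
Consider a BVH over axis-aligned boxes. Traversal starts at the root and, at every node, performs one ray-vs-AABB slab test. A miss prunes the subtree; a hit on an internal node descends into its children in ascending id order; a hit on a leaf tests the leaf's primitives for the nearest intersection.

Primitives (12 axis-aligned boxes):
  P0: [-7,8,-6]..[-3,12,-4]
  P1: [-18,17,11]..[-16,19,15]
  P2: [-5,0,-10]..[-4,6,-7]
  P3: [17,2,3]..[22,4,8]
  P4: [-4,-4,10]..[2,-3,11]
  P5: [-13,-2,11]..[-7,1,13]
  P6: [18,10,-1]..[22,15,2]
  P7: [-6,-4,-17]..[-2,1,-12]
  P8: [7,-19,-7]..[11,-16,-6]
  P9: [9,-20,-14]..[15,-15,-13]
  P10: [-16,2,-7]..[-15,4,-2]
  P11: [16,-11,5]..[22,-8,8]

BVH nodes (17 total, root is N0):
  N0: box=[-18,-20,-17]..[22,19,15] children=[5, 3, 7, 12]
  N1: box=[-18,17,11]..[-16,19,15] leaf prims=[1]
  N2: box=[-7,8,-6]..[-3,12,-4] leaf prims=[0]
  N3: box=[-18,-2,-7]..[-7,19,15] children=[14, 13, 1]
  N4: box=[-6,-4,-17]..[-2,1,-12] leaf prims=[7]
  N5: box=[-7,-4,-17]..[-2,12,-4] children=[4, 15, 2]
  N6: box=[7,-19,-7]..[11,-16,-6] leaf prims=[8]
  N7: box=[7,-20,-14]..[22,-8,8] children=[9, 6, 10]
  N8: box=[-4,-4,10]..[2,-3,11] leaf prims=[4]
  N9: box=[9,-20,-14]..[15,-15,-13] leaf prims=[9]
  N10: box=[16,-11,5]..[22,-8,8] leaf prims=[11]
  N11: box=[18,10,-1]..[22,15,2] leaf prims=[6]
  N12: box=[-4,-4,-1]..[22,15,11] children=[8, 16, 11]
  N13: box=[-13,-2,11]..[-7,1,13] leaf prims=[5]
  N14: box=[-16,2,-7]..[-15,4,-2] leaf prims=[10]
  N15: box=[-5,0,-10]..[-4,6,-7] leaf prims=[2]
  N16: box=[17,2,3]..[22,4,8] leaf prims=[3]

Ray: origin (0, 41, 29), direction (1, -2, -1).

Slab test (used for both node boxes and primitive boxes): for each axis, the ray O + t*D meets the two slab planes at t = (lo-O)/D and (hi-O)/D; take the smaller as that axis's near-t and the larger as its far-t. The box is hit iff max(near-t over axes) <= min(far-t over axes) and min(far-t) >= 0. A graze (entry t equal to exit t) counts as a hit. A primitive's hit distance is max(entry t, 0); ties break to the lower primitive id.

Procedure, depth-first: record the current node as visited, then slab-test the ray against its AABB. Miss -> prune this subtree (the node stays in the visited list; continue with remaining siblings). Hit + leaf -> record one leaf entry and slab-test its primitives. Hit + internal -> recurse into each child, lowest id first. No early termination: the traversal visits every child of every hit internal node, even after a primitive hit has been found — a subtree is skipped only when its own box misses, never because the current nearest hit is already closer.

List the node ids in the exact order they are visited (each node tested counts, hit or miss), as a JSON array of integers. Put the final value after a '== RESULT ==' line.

Trace the traversal:
N0 x:[-18,22] y:[11,61/2] z:[14,46] -> hit [14,22], descend [3, 5, 7, 12]
  N3 x:[-18,-7] y:[11,43/2] z:[14,36] -> miss, prune
  N5 x:[-7,-2] y:[29/2,45/2] z:[33,46] -> miss, prune
  N7 x:[7,22] y:[49/2,61/2] z:[21,43] -> miss, prune
  N12 x:[-4,22] y:[13,45/2] z:[18,30] -> hit [18,22], descend [8, 11, 16]
    N8 x:[-4,2] y:[22,45/2] z:[18,19] -> miss, prune
    N11 x:[18,22] y:[13,31/2] z:[27,30] -> miss, prune
    N16 x:[17,22] y:[37/2,39/2] z:[21,26] -> miss, prune

8 AABB tests over nodes [0, 3, 5, 7, 12, 8, 11, 16]; 0 leaves entered; closest miss.

== RESULT ==
[0, 3, 5, 7, 12, 8, 11, 16]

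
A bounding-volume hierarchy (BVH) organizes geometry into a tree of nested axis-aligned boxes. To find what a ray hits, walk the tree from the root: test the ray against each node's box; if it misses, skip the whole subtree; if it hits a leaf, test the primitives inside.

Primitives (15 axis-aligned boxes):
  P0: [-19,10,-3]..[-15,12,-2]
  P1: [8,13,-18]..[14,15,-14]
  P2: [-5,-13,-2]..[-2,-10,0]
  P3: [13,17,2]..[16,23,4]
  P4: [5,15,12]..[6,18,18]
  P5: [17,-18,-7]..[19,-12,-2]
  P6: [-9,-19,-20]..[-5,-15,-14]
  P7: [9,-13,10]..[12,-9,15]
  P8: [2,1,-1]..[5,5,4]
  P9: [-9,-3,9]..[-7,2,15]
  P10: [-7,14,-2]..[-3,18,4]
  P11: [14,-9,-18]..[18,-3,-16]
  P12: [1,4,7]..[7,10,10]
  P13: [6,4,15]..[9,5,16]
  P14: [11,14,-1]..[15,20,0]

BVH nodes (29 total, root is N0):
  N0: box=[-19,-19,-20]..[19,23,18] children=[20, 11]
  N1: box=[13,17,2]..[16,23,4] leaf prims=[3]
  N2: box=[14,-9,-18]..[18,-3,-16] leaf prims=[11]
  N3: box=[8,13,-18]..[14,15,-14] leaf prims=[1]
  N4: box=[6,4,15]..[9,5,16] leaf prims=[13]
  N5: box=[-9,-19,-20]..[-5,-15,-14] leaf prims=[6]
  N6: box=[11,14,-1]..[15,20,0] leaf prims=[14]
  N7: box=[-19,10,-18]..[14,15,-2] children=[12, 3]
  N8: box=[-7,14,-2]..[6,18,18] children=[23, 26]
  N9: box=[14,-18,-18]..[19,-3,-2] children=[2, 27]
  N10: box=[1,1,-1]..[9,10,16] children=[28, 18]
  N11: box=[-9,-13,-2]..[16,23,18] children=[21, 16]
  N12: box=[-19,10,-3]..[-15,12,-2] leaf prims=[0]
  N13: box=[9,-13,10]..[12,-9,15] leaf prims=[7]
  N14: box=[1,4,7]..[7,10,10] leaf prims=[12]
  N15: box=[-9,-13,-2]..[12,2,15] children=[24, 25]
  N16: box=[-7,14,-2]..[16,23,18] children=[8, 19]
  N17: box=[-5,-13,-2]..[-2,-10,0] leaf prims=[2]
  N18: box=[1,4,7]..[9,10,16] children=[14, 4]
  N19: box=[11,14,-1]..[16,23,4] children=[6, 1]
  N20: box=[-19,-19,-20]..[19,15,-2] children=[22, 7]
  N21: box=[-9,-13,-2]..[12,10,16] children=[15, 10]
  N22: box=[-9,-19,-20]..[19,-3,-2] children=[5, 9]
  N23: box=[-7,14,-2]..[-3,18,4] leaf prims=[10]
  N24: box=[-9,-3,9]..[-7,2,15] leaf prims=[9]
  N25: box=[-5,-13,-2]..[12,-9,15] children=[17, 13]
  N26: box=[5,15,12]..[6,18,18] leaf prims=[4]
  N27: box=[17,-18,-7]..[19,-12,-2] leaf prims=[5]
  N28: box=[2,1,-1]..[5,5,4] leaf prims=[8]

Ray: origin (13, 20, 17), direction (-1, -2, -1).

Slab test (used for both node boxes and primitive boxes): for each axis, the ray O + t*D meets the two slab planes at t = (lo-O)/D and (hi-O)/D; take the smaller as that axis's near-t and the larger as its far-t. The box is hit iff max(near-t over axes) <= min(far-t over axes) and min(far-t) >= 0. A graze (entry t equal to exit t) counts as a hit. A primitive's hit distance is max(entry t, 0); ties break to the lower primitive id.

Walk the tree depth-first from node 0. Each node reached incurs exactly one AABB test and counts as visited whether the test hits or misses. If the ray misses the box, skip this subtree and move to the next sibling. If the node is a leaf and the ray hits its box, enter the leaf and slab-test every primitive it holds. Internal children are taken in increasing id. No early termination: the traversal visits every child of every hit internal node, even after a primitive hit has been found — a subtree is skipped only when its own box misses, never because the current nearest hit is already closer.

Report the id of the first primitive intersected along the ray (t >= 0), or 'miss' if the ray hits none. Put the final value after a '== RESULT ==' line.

Walk:
N0 x:[-6,32] y:[-3/2,39/2] z:[-1,37] -> hit [-1,39/2], descend [11, 20]
  N11 x:[-3,22] y:[-3/2,33/2] z:[-1,19] -> hit [-1,33/2], descend [16, 21]
    N16 x:[-3,20] y:[-3/2,3] z:[-1,19] -> hit [-1,3], descend [8, 19]
      N8 x:[7,20] y:[1,3] z:[-1,19] -> miss, prune
      N19 x:[-3,2] y:[-3/2,3] z:[13,18] -> miss, prune
    N21 x:[1,22] y:[5,33/2] z:[1,19] -> hit [5,33/2], descend [10, 15]
      N10 x:[4,12] y:[5,19/2] z:[1,18] -> hit [5,19/2], descend [18, 28]
        N18 x:[4,12] y:[5,8] z:[1,10] -> hit [5,8], descend [4, 14]
          N4 x:[4,7] y:[15/2,8] z:[1,2] -> miss, prune
          N14 x:[6,12] y:[5,8] z:[7,10] -> hit [7,8] leaf, test {P12@t=7}
        N28 x:[8,11] y:[15/2,19/2] z:[13,18] -> miss, prune
      N15 x:[1,22] y:[9,33/2] z:[2,19] -> hit [9,33/2], descend [24, 25]
        N24 x:[20,22] y:[9,23/2] z:[2,8] -> miss, prune
        N25 x:[1,18] y:[29/2,33/2] z:[2,19] -> hit [29/2,33/2], descend [13, 17]
          N13 x:[1,4] y:[29/2,33/2] z:[2,7] -> miss, prune
          N17 x:[15,18] y:[15,33/2] z:[17,19] -> miss, prune
  N20 x:[-6,32] y:[5/2,39/2] z:[19,37] -> hit [19,39/2], descend [7, 22]
    N7 x:[-1,32] y:[5/2,5] z:[19,35] -> miss, prune
    N22 x:[-6,22] y:[23/2,39/2] z:[19,37] -> hit [19,39/2], descend [5, 9]
      N5 x:[18,22] y:[35/2,39/2] z:[31,37] -> miss, prune
      N9 x:[-6,-1] y:[23/2,19] z:[19,35] -> miss, prune

21 AABB tests over nodes [0, 11, 16, 8, 19, 21, 10, 18, 4, 14, 28, 15, 24, 25, 13, 17, 20, 7, 22, 5, 9]; 1 leaf entered; closest P12.

== RESULT ==
12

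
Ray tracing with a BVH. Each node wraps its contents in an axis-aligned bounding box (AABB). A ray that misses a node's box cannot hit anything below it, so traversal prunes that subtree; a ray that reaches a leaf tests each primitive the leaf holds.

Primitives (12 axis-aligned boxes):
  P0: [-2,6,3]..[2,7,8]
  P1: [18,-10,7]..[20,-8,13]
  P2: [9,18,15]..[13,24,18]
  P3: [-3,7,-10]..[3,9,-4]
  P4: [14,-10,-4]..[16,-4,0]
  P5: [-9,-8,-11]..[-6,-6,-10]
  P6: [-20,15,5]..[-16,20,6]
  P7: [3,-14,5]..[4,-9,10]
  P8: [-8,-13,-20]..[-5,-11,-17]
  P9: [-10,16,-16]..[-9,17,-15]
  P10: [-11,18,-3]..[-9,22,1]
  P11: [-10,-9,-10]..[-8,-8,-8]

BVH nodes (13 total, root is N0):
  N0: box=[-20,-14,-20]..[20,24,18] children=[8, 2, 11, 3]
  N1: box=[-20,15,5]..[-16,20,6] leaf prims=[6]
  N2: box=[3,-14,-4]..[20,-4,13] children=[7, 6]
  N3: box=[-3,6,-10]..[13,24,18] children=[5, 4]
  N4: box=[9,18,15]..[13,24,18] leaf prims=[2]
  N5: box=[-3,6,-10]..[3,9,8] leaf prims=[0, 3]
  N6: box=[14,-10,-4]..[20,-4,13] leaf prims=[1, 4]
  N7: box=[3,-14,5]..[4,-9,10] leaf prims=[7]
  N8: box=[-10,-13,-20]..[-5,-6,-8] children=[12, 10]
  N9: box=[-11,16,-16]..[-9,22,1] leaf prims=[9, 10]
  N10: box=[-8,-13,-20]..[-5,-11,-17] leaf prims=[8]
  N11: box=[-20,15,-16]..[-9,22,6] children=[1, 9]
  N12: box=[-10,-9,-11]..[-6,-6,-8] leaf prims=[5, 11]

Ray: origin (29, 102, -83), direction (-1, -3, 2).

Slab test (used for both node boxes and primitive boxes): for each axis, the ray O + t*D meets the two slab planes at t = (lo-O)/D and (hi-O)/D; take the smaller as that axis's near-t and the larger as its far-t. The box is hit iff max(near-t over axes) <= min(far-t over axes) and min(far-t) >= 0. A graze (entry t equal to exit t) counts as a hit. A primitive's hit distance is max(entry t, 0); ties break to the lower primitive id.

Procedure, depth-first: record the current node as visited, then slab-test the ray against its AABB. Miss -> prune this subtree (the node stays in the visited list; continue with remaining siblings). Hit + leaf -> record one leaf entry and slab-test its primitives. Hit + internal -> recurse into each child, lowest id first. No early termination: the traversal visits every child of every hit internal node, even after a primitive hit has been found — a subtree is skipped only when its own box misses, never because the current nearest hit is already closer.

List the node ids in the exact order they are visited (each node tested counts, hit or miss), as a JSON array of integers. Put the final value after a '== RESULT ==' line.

Trace the traversal:
N0 x:[9,49] y:[26,116/3] z:[63/2,101/2] -> hit [63/2,116/3], descend [2, 3, 8, 11]
  N2 x:[9,26] y:[106/3,116/3] z:[79/2,48] -> miss, prune
  N3 x:[16,32] y:[26,32] z:[73/2,101/2] -> miss, prune
  N8 x:[34,39] y:[36,115/3] z:[63/2,75/2] -> hit [36,75/2], descend [10, 12]
    N10 x:[34,37] y:[113/3,115/3] z:[63/2,33] -> miss, prune
    N12 x:[35,39] y:[36,37] z:[36,75/2] -> hit [36,37] leaf, test {P5@t=36, P11@t=37}
  N11 x:[38,49] y:[80/3,29] z:[67/2,89/2] -> miss, prune

Summary -> nodes [0, 2, 3, 8, 10, 12, 11]; box-tests=7; leaf-entries=1; first=P5

== RESULT ==
[0, 2, 3, 8, 10, 12, 11]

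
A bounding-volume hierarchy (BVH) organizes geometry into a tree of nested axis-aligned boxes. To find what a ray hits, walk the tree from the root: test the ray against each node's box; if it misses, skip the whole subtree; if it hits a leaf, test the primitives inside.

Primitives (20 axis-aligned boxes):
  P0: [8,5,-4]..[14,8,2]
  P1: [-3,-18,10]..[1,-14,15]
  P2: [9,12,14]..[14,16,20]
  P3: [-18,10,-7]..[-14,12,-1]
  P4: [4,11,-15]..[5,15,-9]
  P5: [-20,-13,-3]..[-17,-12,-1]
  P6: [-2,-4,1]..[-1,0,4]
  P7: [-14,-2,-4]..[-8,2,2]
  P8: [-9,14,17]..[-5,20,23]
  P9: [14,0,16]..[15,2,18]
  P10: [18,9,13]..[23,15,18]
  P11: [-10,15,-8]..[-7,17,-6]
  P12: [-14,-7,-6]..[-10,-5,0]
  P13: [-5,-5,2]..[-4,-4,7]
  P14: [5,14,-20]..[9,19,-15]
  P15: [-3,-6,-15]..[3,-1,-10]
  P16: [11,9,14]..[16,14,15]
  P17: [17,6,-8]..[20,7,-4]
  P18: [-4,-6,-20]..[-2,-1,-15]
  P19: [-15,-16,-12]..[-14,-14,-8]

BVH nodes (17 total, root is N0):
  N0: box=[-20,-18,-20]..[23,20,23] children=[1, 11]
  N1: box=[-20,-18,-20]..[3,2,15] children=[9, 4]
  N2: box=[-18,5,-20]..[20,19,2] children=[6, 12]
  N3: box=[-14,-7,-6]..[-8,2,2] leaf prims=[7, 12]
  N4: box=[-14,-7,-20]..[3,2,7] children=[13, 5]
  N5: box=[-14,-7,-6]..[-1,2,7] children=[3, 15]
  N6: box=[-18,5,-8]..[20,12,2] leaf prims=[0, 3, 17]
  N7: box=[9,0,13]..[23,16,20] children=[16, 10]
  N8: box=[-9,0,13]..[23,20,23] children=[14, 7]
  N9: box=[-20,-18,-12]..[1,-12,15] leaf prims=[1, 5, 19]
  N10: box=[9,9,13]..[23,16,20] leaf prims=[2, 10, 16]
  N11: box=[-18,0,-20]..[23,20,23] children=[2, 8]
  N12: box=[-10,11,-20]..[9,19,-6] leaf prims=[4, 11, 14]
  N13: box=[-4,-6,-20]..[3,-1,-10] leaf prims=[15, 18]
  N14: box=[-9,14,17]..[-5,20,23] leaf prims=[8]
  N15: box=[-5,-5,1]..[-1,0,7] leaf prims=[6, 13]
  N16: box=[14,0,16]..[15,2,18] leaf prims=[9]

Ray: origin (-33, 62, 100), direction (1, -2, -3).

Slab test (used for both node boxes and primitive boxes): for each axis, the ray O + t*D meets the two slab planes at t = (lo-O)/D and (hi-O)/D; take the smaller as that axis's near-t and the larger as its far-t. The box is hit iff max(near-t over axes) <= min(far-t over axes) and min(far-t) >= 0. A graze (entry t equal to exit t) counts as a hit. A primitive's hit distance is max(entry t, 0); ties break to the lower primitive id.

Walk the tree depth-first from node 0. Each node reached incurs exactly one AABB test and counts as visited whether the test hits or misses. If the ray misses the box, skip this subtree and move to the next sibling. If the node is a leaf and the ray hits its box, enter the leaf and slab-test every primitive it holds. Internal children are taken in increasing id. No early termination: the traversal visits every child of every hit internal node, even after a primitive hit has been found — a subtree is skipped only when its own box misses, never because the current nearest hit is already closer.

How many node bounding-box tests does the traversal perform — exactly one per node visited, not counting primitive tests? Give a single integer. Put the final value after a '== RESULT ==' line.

Traverse from the root:
N0 x:[13,56] y:[21,40] z:[77/3,40] -> hit [77/3,40], descend [1, 11]
  N1 x:[13,36] y:[30,40] z:[85/3,40] -> hit [30,36], descend [4, 9]
    N4 x:[19,36] y:[30,69/2] z:[31,40] -> hit [31,69/2], descend [5, 13]
      N5 x:[19,32] y:[30,69/2] z:[31,106/3] -> hit [31,32], descend [3, 15]
        N3 x:[19,25] y:[30,69/2] z:[98/3,106/3] -> miss, prune
        N15 x:[28,32] y:[31,67/2] z:[31,33] -> hit [31,32] leaf, test {P6@t=32, P13(miss)}
      N13 x:[29,36] y:[63/2,34] z:[110/3,40] -> miss, prune
    N9 x:[13,34] y:[37,40] z:[85/3,112/3] -> miss, prune
  N11 x:[15,56] y:[21,31] z:[77/3,40] -> hit [77/3,31], descend [2, 8]
    N2 x:[15,53] y:[43/2,57/2] z:[98/3,40] -> miss, prune
    N8 x:[24,56] y:[21,31] z:[77/3,29] -> hit [77/3,29], descend [7, 14]
      N7 x:[42,56] y:[23,31] z:[80/3,29] -> miss, prune
      N14 x:[24,28] y:[21,24] z:[77/3,83/3] -> miss, prune

13 AABB tests over nodes [0, 1, 4, 5, 3, 15, 13, 9, 11, 2, 8, 7, 14]; 1 leaf entered; closest P6.

== RESULT ==
13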